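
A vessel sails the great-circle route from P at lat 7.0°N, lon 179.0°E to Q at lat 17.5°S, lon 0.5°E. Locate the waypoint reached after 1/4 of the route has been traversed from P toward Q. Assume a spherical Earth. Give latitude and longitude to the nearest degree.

≈ lat 35°S, lon 173°E

The haversine formula gives a central angle δ ≈ 2.957 rad (169.4°) between the endpoints.
Interpolate at f = 1/4 with slerp weights a = sin((1−f)δ)/sin δ ≈ 4.338, b = sin(fδ)/sin δ ≈ 3.662.
p = a·p₁ + b·p₂ ≈ (-0.813, 0.106, -0.572); φ = arcsin(p_z) ≈ -34.92°, λ = atan2(p_y, p_x) ≈ 172.60°.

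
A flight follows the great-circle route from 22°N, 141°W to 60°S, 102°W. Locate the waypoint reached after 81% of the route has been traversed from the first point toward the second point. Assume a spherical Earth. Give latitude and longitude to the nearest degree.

Write both endpoints as unit vectors p₁, p₂ with components (cos φ cos λ, cos φ sin λ, sin φ).
The central angle between the endpoints is δ = arccos(p₁·p₂) ≈ 1.535 rad (87.9°).
Interpolate at f = 0.81 with slerp weights a = sin((1−f)δ)/sin δ ≈ 0.288, b = sin(fδ)/sin δ ≈ 0.947.
p = a·p₁ + b·p₂ ≈ (-0.306, -0.631, -0.713); φ = arcsin(p_z) ≈ -45.46°, λ = atan2(p_y, p_x) ≈ -115.85°.

≈ 45°S, 116°W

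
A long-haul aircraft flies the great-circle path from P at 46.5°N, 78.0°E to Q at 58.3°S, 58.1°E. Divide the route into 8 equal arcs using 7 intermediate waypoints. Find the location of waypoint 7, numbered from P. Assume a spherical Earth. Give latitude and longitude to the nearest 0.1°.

≈ 45.3°S, 62.7°E

Write both endpoints as unit vectors p₁, p₂ with components (cos φ cos λ, cos φ sin λ, sin φ).
The central angle between the endpoints is δ = arccos(p₁·p₂) ≈ 1.852 rad (106.1°).
Interpolate at f = 7/8 with slerp weights a = sin((1−f)δ)/sin δ ≈ 0.239, b = sin(fδ)/sin δ ≈ 1.039.
p = a·p₁ + b·p₂ ≈ (0.323, 0.624, -0.711); φ = arcsin(p_z) ≈ -45.34°, λ = atan2(p_y, p_x) ≈ 62.66°.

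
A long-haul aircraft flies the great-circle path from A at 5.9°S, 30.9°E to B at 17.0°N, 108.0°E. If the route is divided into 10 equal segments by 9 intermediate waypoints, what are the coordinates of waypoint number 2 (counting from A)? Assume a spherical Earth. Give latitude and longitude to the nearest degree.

≈ 1°S, 46°E

Write both endpoints as unit vectors p₁, p₂ with components (cos φ cos λ, cos φ sin λ, sin φ).
The central angle between the endpoints is δ = arccos(p₁·p₂) ≈ 1.387 rad (79.5°).
Interpolate at f = 2/10 with slerp weights a = sin((1−f)δ)/sin δ ≈ 0.911, b = sin(fδ)/sin δ ≈ 0.279.
p = a·p₁ + b·p₂ ≈ (0.695, 0.719, -0.012); φ = arcsin(p_z) ≈ -0.70°, λ = atan2(p_y, p_x) ≈ 45.95°.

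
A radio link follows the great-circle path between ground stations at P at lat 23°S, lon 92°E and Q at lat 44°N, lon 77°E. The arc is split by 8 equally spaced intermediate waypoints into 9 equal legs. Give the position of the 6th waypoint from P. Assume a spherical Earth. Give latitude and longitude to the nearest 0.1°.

Write both endpoints as unit vectors p₁, p₂ with components (cos φ cos λ, cos φ sin λ, sin φ).
The central angle between the endpoints is δ = arccos(p₁·p₂) ≈ 1.194 rad (68.4°).
Interpolate at f = 6/9 with slerp weights a = sin((1−f)δ)/sin δ ≈ 0.417, b = sin(fδ)/sin δ ≈ 0.768.
p = a·p₁ + b·p₂ ≈ (0.111, 0.922, 0.371); φ = arcsin(p_z) ≈ 21.77°, λ = atan2(p_y, p_x) ≈ 83.14°.

≈ lat 21.8°N, lon 83.1°E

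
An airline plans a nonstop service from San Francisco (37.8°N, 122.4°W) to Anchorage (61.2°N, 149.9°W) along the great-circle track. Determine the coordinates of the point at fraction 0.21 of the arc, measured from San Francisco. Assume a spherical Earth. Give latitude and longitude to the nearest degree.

Write both endpoints as unit vectors p₁, p₂ with components (cos φ cos λ, cos φ sin λ, sin φ).
The central angle between the endpoints is δ = arccos(p₁·p₂) ≈ 0.506 rad (29.0°).
Interpolate at f = 0.21 with slerp weights a = sin((1−f)δ)/sin δ ≈ 0.803, b = sin(fδ)/sin δ ≈ 0.219.
p = a·p₁ + b·p₂ ≈ (-0.431, -0.589, 0.684); φ = arcsin(p_z) ≈ 43.15°, λ = atan2(p_y, p_x) ≈ -126.23°.

≈ 43°N, 126°W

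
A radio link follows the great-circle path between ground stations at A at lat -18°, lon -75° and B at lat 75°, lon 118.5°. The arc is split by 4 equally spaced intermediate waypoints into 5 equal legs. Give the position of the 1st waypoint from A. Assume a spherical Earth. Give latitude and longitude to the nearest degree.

Convert each endpoint to a unit vector on the sphere (x = cos φ cos λ, y = cos φ sin λ, z = sin φ).
The central angle between the endpoints is δ = arccos(p₁·p₂) ≈ 2.139 rad (122.5°).
Interpolate at f = 1/5 with slerp weights a = sin((1−f)δ)/sin δ ≈ 1.175, b = sin(fδ)/sin δ ≈ 0.492.
p = a·p₁ + b·p₂ ≈ (0.228, -0.967, 0.112); φ = arcsin(p_z) ≈ 6.45°, λ = atan2(p_y, p_x) ≈ -76.71°.

≈ lat 6°, lon -77°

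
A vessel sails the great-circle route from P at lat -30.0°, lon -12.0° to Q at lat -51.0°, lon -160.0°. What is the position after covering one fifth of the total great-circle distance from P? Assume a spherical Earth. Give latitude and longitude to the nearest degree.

≈ lat -47°, lon -21°

Write both endpoints as unit vectors p₁, p₂ with components (cos φ cos λ, cos φ sin λ, sin φ).
The central angle between the endpoints is δ = arccos(p₁·p₂) ≈ 1.644 rad (94.2°).
Interpolate at f = 1/5 with slerp weights a = sin((1−f)δ)/sin δ ≈ 0.970, b = sin(fδ)/sin δ ≈ 0.324.
p = a·p₁ + b·p₂ ≈ (0.630, -0.244, -0.737); φ = arcsin(p_z) ≈ -47.46°, λ = atan2(p_y, p_x) ≈ -21.19°.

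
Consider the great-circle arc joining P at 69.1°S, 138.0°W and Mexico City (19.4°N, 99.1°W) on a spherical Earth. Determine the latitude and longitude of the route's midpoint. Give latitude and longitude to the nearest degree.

≈ 26°S, 109°W

Write both endpoints as unit vectors p₁, p₂ with components (cos φ cos λ, cos φ sin λ, sin φ).
The central angle between the endpoints is δ = arccos(p₁·p₂) ≈ 1.619 rad (92.8°).
Interpolate at f = 1/2 with slerp weights a = sin((1−f)δ)/sin δ ≈ 0.725, b = sin(fδ)/sin δ ≈ 0.725.
p = a·p₁ + b·p₂ ≈ (-0.300, -0.848, -0.436); φ = arcsin(p_z) ≈ -25.88°, λ = atan2(p_y, p_x) ≈ -109.50°.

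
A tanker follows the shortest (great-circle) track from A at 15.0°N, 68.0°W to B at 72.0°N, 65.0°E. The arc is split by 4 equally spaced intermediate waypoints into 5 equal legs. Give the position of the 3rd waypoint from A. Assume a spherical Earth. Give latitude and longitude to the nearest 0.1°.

≈ 64.7°N, 43.1°W

Write both endpoints as unit vectors p₁, p₂ with components (cos φ cos λ, cos φ sin λ, sin φ).
The central angle between the endpoints is δ = arccos(p₁·p₂) ≈ 1.528 rad (87.6°).
Interpolate at f = 3/5 with slerp weights a = sin((1−f)δ)/sin δ ≈ 0.574, b = sin(fδ)/sin δ ≈ 0.794.
p = a·p₁ + b·p₂ ≈ (0.312, -0.292, 0.904); φ = arcsin(p_z) ≈ 64.72°, λ = atan2(p_y, p_x) ≈ -43.14°.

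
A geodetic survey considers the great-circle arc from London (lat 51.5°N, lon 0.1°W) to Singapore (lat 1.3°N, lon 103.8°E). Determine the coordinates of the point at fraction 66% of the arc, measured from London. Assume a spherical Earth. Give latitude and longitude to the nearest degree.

Convert each endpoint to a unit vector on the sphere (x = cos φ cos λ, y = cos φ sin λ, z = sin φ).
The central angle between the endpoints is δ = arccos(p₁·p₂) ≈ 1.703 rad (97.6°).
Interpolate at f = 0.66 with slerp weights a = sin((1−f)δ)/sin δ ≈ 0.552, b = sin(fδ)/sin δ ≈ 0.910.
p = a·p₁ + b·p₂ ≈ (0.127, 0.883, 0.453); φ = arcsin(p_z) ≈ 26.91°, λ = atan2(p_y, p_x) ≈ 81.83°.

≈ lat 27°N, lon 82°E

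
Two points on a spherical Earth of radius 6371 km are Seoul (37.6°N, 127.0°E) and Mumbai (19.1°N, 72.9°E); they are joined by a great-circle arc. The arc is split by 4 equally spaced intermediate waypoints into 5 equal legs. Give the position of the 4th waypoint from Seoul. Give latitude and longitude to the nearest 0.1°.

≈ 24.4°N, 82.1°E

Convert each endpoint to a unit vector on the sphere (x = cos φ cos λ, y = cos φ sin λ, z = sin φ).
The central angle between the endpoints is δ = arccos(p₁·p₂) ≈ 0.878 rad (50.3°).
Interpolate at f = 4/5 with slerp weights a = sin((1−f)δ)/sin δ ≈ 0.227, b = sin(fδ)/sin δ ≈ 0.840.
p = a·p₁ + b·p₂ ≈ (0.125, 0.902, 0.413); φ = arcsin(p_z) ≈ 24.41°, λ = atan2(p_y, p_x) ≈ 82.11°.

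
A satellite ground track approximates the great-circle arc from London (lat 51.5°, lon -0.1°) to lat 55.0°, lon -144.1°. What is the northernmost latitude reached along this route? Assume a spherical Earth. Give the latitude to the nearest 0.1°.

≈ 77.0°

The great circle lies in the plane with unit normal n̂ = (p₁ × p₂)/|p₁ × p₂|.
Here n̂_z ≈ -0.224; the vertex latitude is φ_max = arccos|n̂_z| ≈ 77.0°.
Check via Clairaut: cos φ_max = |cos φ₁| · sin C = cos(51.5°)·sin(21.1°) ≈ 0.224, again giving ≈ 77.0°.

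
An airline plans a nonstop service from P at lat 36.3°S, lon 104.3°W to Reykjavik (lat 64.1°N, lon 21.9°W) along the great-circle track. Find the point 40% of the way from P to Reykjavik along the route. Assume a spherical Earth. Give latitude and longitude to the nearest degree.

≈ lat 7°N, lon 83°W

Write both endpoints as unit vectors p₁, p₂ with components (cos φ cos λ, cos φ sin λ, sin φ).
The central angle between the endpoints is δ = arccos(p₁·p₂) ≈ 2.078 rad (119.1°).
Interpolate at f = 0.40 with slerp weights a = sin((1−f)δ)/sin δ ≈ 1.085, b = sin(fδ)/sin δ ≈ 0.845.
p = a·p₁ + b·p₂ ≈ (0.127, -0.985, 0.118); φ = arcsin(p_z) ≈ 6.79°, λ = atan2(p_y, p_x) ≈ -82.67°.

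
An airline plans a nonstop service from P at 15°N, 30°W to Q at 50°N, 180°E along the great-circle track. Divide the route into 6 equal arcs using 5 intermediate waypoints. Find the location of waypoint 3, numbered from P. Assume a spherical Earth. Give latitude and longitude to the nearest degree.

≈ 63°N, 68°W

Write both endpoints as unit vectors p₁, p₂ with components (cos φ cos λ, cos φ sin λ, sin φ).
The central angle between the endpoints is δ = arccos(p₁·p₂) ≈ 1.917 rad (109.8°).
Interpolate at f = 3/6 with slerp weights a = sin((1−f)δ)/sin δ ≈ 0.870, b = sin(fδ)/sin δ ≈ 0.870.
p = a·p₁ + b·p₂ ≈ (0.169, -0.420, 0.892); φ = arcsin(p_z) ≈ 63.08°, λ = atan2(p_y, p_x) ≈ -68.14°.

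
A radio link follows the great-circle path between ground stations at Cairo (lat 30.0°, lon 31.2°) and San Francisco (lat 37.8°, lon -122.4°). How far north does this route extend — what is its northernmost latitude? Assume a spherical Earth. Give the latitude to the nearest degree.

The great circle lies in the plane with unit normal n̂ = (p₁ × p₂)/|p₁ × p₂|.
Here n̂_z ≈ -0.320; the vertex latitude is φ_max = arccos|n̂_z| ≈ 71.4°.
Check via Clairaut: cos φ_max = |cos φ₁| · sin C = cos(30.0°)·sin(21.7°) ≈ 0.320, again giving ≈ 71.4°.

≈ 71°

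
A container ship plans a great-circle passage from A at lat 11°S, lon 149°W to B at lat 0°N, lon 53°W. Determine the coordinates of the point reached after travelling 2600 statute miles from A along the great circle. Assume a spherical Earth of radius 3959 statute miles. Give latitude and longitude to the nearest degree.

Write both endpoints as unit vectors p₁, p₂ with components (cos φ cos λ, cos φ sin λ, sin φ).
The central angle between the endpoints is δ = arccos(p₁·p₂) ≈ 1.674 rad (95.9°). The total great-circle distance is δ·R ≈ 1.674 × 3959 ≈ 6626 mi, so the target fraction is f = 2600/6626 ≈ 0.392.
Interpolate at f ≈ 0.392 with slerp weights a = sin((1−f)δ)/sin δ ≈ 0.855, b = sin(fδ)/sin δ ≈ 0.614.
p = a·p₁ + b·p₂ ≈ (-0.350, -0.922, -0.163); φ = arcsin(p_z) ≈ -9.39°, λ = atan2(p_y, p_x) ≈ -110.78°.

≈ lat 9°S, lon 111°W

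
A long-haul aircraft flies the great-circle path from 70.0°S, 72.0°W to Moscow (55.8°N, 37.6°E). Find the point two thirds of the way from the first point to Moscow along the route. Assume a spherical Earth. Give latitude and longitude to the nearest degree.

Write both endpoints as unit vectors p₁, p₂ with components (cos φ cos λ, cos φ sin λ, sin φ).
The central angle between the endpoints is δ = arccos(p₁·p₂) ≈ 2.571 rad (147.3°).
Interpolate at f = 2/3 with slerp weights a = sin((1−f)δ)/sin δ ≈ 1.400, b = sin(fδ)/sin δ ≈ 1.833.
p = a·p₁ + b·p₂ ≈ (0.964, 0.173, 0.200); φ = arcsin(p_z) ≈ 11.57°, λ = atan2(p_y, p_x) ≈ 10.19°.

≈ 12°N, 10°E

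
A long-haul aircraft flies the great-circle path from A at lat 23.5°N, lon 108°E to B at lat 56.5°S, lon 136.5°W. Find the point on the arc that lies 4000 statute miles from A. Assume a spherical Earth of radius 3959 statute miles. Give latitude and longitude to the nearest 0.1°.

≈ lat 24.3°S, lon 141.7°E

Convert each endpoint to a unit vector on the sphere (x = cos φ cos λ, y = cos φ sin λ, z = sin φ).
The central angle between the endpoints is δ = arccos(p₁·p₂) ≈ 2.154 rad (123.4°). The total great-circle distance is δ·R ≈ 2.154 × 3959 ≈ 8526 mi, so the target fraction is f = 4000/8526 ≈ 0.469.
Interpolate at f ≈ 0.469 with slerp weights a = sin((1−f)δ)/sin δ ≈ 1.090, b = sin(fδ)/sin δ ≈ 1.015.
p = a·p₁ + b·p₂ ≈ (-0.715, 0.565, -0.411); φ = arcsin(p_z) ≈ -24.29°, λ = atan2(p_y, p_x) ≈ 141.68°.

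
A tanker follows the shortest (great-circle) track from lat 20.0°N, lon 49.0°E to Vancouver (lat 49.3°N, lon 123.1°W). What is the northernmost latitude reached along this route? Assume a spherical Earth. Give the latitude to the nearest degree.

The great circle lies in the plane with unit normal n̂ = (p₁ × p₂)/|p₁ × p₂|.
Here n̂_z ≈ -0.090; the vertex latitude is φ_max = arccos|n̂_z| ≈ 84.8°.
Check via Clairaut: cos φ_max = |cos φ₁| · sin C = cos(20.0°)·sin(5.5°) ≈ 0.090, again giving ≈ 84.8°.

≈ 85°N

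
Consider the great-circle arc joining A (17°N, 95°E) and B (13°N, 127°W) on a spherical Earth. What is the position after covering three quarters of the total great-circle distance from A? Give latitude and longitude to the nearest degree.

≈ (29°N, 157°W)

The haversine formula gives a central angle δ ≈ 2.248 rad (128.8°) between the endpoints.
Interpolate at f = 3/4 with slerp weights a = sin((1−f)δ)/sin δ ≈ 0.684, b = sin(fδ)/sin δ ≈ 1.275.
p = a·p₁ + b·p₂ ≈ (-0.804, -0.340, 0.487); φ = arcsin(p_z) ≈ 29.12°, λ = atan2(p_y, p_x) ≈ -157.06°.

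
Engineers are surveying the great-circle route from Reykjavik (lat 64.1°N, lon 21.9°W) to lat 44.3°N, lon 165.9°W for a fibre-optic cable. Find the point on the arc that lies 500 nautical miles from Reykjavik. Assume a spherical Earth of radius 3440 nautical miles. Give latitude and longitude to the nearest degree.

Convert each endpoint to a unit vector on the sphere (x = cos φ cos λ, y = cos φ sin λ, z = sin φ).
The central angle between the endpoints is δ = arccos(p₁·p₂) ≈ 1.186 rad (68.0°). The total great-circle distance is δ·R ≈ 1.186 × 3440 ≈ 4080 nmi, so the target fraction is f = 500/4080 ≈ 0.123.
Interpolate at f ≈ 0.123 with slerp weights a = sin((1−f)δ)/sin δ ≈ 0.931, b = sin(fδ)/sin δ ≈ 0.156.
p = a·p₁ + b·p₂ ≈ (0.269, -0.179, 0.946); φ = arcsin(p_z) ≈ 71.16°, λ = atan2(p_y, p_x) ≈ -33.65°.

≈ lat 71°N, lon 34°W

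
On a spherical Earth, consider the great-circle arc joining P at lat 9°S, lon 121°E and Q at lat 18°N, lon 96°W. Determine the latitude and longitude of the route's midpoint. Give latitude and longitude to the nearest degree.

Convert each endpoint to a unit vector on the sphere (x = cos φ cos λ, y = cos φ sin λ, z = sin φ).
The central angle between the endpoints is δ = arccos(p₁·p₂) ≈ 2.496 rad (143.0°).
Interpolate at f = 1/2 with slerp weights a = sin((1−f)δ)/sin δ ≈ 1.575, b = sin(fδ)/sin δ ≈ 1.575.
p = a·p₁ + b·p₂ ≈ (-0.958, -0.156, 0.240); φ = arcsin(p_z) ≈ 13.91°, λ = atan2(p_y, p_x) ≈ -170.73°.

≈ lat 14°N, lon 171°W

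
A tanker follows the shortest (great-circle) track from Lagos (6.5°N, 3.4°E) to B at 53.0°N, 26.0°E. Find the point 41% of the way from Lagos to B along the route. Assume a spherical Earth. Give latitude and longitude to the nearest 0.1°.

The haversine formula gives a central angle δ ≈ 0.873 rad (50.0°) between the endpoints.
Interpolate at f = 0.41 with slerp weights a = sin((1−f)δ)/sin δ ≈ 0.643, b = sin(fδ)/sin δ ≈ 0.457.
p = a·p₁ + b·p₂ ≈ (0.885, 0.159, 0.438); φ = arcsin(p_z) ≈ 25.97°, λ = atan2(p_y, p_x) ≈ 10.15°.

≈ 26.0°N, 10.2°E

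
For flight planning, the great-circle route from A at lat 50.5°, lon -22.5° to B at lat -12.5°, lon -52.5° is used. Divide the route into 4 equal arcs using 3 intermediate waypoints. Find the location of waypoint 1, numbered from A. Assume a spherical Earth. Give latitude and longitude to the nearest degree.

≈ lat 35°, lon -33°

Write both endpoints as unit vectors p₁, p₂ with components (cos φ cos λ, cos φ sin λ, sin φ).
The central angle between the endpoints is δ = arccos(p₁·p₂) ≈ 1.191 rad (68.2°).
Interpolate at f = 1/4 with slerp weights a = sin((1−f)δ)/sin δ ≈ 0.839, b = sin(fδ)/sin δ ≈ 0.316.
p = a·p₁ + b·p₂ ≈ (0.681, -0.449, 0.579); φ = arcsin(p_z) ≈ 35.38°, λ = atan2(p_y, p_x) ≈ -33.40°.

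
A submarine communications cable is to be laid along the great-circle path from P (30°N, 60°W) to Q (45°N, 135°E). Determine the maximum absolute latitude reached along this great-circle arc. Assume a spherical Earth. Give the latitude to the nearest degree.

The great circle lies in the plane with unit normal n̂ = (p₁ × p₂)/|p₁ × p₂|.
Here n̂_z ≈ -0.163; the vertex latitude is φ_max = arccos|n̂_z| ≈ 80.6°.
Check via Clairaut: cos φ_max = |cos φ₁| · sin C = cos(30.0°)·sin(10.9°) ≈ 0.163, again giving ≈ 80.6°.

≈ 81°N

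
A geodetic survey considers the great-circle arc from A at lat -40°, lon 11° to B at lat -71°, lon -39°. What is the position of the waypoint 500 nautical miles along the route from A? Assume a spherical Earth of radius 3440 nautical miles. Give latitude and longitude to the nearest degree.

≈ lat -48°, lon 6°

Write both endpoints as unit vectors p₁, p₂ with components (cos φ cos λ, cos φ sin λ, sin φ).
The central angle between the endpoints is δ = arccos(p₁·p₂) ≈ 0.695 rad (39.8°). The total great-circle distance is δ·R ≈ 0.695 × 3440 ≈ 2391 nmi, so the target fraction is f = 500/2391 ≈ 0.209.
Interpolate at f ≈ 0.209 with slerp weights a = sin((1−f)δ)/sin δ ≈ 0.816, b = sin(fδ)/sin δ ≈ 0.226.
p = a·p₁ + b·p₂ ≈ (0.671, 0.073, -0.738); φ = arcsin(p_z) ≈ -47.58°, λ = atan2(p_y, p_x) ≈ 6.20°.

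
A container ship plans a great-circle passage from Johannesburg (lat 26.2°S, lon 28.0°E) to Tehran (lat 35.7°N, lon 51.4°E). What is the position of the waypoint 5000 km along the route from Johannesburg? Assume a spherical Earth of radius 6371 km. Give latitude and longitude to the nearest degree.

≈ lat 16°N, lon 43°E

Write both endpoints as unit vectors p₁, p₂ with components (cos φ cos λ, cos φ sin λ, sin φ).
The central angle between the endpoints is δ = arccos(p₁·p₂) ≈ 1.147 rad (65.7°). The total great-circle distance is δ·R ≈ 1.147 × 6371 ≈ 7309 km, so the target fraction is f = 5000/7309 ≈ 0.684.
Interpolate at f ≈ 0.684 with slerp weights a = sin((1−f)δ)/sin δ ≈ 0.389, b = sin(fδ)/sin δ ≈ 0.775.
p = a·p₁ + b·p₂ ≈ (0.701, 0.656, 0.281); φ = arcsin(p_z) ≈ 16.30°, λ = atan2(p_y, p_x) ≈ 43.10°.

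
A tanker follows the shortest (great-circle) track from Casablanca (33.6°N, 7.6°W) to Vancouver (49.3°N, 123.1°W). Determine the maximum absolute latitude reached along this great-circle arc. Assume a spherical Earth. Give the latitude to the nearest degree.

≈ 60°N

The great circle lies in the plane with unit normal n̂ = (p₁ × p₂)/|p₁ × p₂|.
Here n̂_z ≈ -0.499; the vertex latitude is φ_max = arccos|n̂_z| ≈ 60.1°.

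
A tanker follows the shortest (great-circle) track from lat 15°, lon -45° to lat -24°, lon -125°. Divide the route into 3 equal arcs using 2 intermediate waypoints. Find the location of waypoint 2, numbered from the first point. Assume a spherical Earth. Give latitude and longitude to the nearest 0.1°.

≈ lat -12.7°, lon -96.7°

The haversine formula gives a central angle δ ≈ 1.523 rad (87.3°) between the endpoints.
Interpolate at f = 2/3 with slerp weights a = sin((1−f)δ)/sin δ ≈ 0.487, b = sin(fδ)/sin δ ≈ 0.851.
p = a·p₁ + b·p₂ ≈ (-0.113, -0.969, -0.220); φ = arcsin(p_z) ≈ -12.71°, λ = atan2(p_y, p_x) ≈ -96.67°.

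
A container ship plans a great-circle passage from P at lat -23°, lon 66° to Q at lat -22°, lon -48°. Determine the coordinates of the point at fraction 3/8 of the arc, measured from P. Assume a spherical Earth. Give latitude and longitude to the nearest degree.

≈ lat -36°, lon 25°

From cos δ = sin φ₁ sin φ₂ + cos φ₁ cos φ₂ cos Δλ, the central angle is δ ≈ 1.773 rad (101.6°).
Interpolate at f = 3/8 with slerp weights a = sin((1−f)δ)/sin δ ≈ 0.913, b = sin(fδ)/sin δ ≈ 0.630.
p = a·p₁ + b·p₂ ≈ (0.733, 0.334, -0.593); φ = arcsin(p_z) ≈ -36.36°, λ = atan2(p_y, p_x) ≈ 24.52°.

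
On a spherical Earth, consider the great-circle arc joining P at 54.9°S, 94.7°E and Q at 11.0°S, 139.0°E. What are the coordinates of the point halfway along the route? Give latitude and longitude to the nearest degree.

Write both endpoints as unit vectors p₁, p₂ with components (cos φ cos λ, cos φ sin λ, sin φ).
The central angle between the endpoints is δ = arccos(p₁·p₂) ≈ 0.976 rad (55.9°).
Interpolate at f = 1/2 with slerp weights a = sin((1−f)δ)/sin δ ≈ 0.566, b = sin(fδ)/sin δ ≈ 0.566.
p = a·p₁ + b·p₂ ≈ (-0.446, 0.689, -0.571); φ = arcsin(p_z) ≈ -34.83°, λ = atan2(p_y, p_x) ≈ 122.92°.

≈ 35°S, 123°E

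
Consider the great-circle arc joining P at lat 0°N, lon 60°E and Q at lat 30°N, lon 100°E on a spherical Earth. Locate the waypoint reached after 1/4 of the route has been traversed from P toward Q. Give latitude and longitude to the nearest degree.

Convert each endpoint to a unit vector on the sphere (x = cos φ cos λ, y = cos φ sin λ, z = sin φ).
The central angle between the endpoints is δ = arccos(p₁·p₂) ≈ 0.845 rad (48.4°).
Interpolate at f = 1/4 with slerp weights a = sin((1−f)δ)/sin δ ≈ 0.792, b = sin(fδ)/sin δ ≈ 0.280.
p = a·p₁ + b·p₂ ≈ (0.354, 0.925, 0.140); φ = arcsin(p_z) ≈ 8.06°, λ = atan2(p_y, p_x) ≈ 69.07°.

≈ lat 8°N, lon 69°E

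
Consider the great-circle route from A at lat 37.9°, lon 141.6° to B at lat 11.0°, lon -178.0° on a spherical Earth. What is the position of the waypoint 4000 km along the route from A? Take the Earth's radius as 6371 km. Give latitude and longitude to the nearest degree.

≈ lat 17°, lon 175°

Convert each endpoint to a unit vector on the sphere (x = cos φ cos λ, y = cos φ sin λ, z = sin φ).
The central angle between the endpoints is δ = arccos(p₁·p₂) ≈ 0.785 rad (45.0°). The total great-circle distance is δ·R ≈ 0.785 × 6371 ≈ 5004 km, so the target fraction is f = 4000/5004 ≈ 0.799.
Interpolate at f ≈ 0.799 with slerp weights a = sin((1−f)δ)/sin δ ≈ 0.222, b = sin(fδ)/sin δ ≈ 0.831.
p = a·p₁ + b·p₂ ≈ (-0.952, 0.080, 0.295); φ = arcsin(p_z) ≈ 17.15°, λ = atan2(p_y, p_x) ≈ 175.18°.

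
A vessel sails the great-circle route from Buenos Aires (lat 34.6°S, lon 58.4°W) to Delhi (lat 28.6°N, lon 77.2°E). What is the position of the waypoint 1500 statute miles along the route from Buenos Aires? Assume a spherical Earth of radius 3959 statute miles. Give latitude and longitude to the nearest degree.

Write both endpoints as unit vectors p₁, p₂ with components (cos φ cos λ, cos φ sin λ, sin φ).
The central angle between the endpoints is δ = arccos(p₁·p₂) ≈ 2.479 rad (142.0°). The total great-circle distance is δ·R ≈ 2.479 × 3959 ≈ 9813 mi, so the target fraction is f = 1500/9813 ≈ 0.153.
Interpolate at f ≈ 0.153 with slerp weights a = sin((1−f)δ)/sin δ ≈ 1.403, b = sin(fδ)/sin δ ≈ 0.601.
p = a·p₁ + b·p₂ ≈ (0.722, -0.469, -0.509); φ = arcsin(p_z) ≈ -30.59°, λ = atan2(p_y, p_x) ≈ -33.00°.

≈ lat 31°S, lon 33°W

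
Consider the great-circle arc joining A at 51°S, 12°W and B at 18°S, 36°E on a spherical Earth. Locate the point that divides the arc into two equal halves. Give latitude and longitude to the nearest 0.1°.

≈ 36.8°S, 17.2°E

The haversine formula gives a central angle δ ≈ 0.875 rad (50.2°) between the endpoints.
Interpolate at f = 1/2 with slerp weights a = sin((1−f)δ)/sin δ ≈ 0.552, b = sin(fδ)/sin δ ≈ 0.552.
p = a·p₁ + b·p₂ ≈ (0.765, 0.236, -0.600); φ = arcsin(p_z) ≈ -36.84°, λ = atan2(p_y, p_x) ≈ 17.18°.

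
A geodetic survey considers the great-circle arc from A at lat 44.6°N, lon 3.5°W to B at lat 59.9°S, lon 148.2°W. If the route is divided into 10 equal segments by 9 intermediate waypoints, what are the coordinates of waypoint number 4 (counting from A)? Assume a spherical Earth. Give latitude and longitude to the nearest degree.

≈ lat 8°S, lon 39°W

The haversine formula gives a central angle δ ≈ 2.688 rad (154.0°) between the endpoints.
Interpolate at f = 4/10 with slerp weights a = sin((1−f)δ)/sin δ ≈ 2.280, b = sin(fδ)/sin δ ≈ 2.008.
p = a·p₁ + b·p₂ ≈ (0.765, -0.630, -0.136); φ = arcsin(p_z) ≈ -7.81°, λ = atan2(p_y, p_x) ≈ -39.47°.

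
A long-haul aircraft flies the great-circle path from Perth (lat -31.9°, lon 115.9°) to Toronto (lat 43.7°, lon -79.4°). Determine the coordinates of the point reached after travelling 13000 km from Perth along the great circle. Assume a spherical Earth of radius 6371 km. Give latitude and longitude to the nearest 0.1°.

Convert each endpoint to a unit vector on the sphere (x = cos φ cos λ, y = cos φ sin λ, z = sin φ).
The central angle between the endpoints is δ = arccos(p₁·p₂) ≈ 2.848 rad (163.2°). The total great-circle distance is δ·R ≈ 2.848 × 6371 ≈ 18142 km, so the target fraction is f = 13000/18142 ≈ 0.717.
Interpolate at f ≈ 0.717 with slerp weights a = sin((1−f)δ)/sin δ ≈ 2.493, b = sin(fδ)/sin δ ≈ 3.078.
p = a·p₁ + b·p₂ ≈ (-0.515, -0.283, 0.809); φ = arcsin(p_z) ≈ 53.99°, λ = atan2(p_y, p_x) ≈ -151.21°.

≈ lat 54.0°, lon -151.2°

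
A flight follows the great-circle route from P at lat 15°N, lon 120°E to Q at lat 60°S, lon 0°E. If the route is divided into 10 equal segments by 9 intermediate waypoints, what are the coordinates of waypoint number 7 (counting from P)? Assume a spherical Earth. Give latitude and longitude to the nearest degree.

Write both endpoints as unit vectors p₁, p₂ with components (cos φ cos λ, cos φ sin λ, sin φ).
The central angle between the endpoints is δ = arccos(p₁·p₂) ≈ 2.055 rad (117.8°).
Interpolate at f = 7/10 with slerp weights a = sin((1−f)δ)/sin δ ≈ 0.653, b = sin(fδ)/sin δ ≈ 1.120.
p = a·p₁ + b·p₂ ≈ (0.245, 0.547, -0.801); φ = arcsin(p_z) ≈ -53.22°, λ = atan2(p_y, p_x) ≈ 65.90°.

≈ lat 53°S, lon 66°E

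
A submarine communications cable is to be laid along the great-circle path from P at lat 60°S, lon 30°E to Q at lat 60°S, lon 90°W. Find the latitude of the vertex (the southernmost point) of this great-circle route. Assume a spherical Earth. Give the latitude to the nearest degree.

The great circle lies in the plane with unit normal n̂ = (p₁ × p₂)/|p₁ × p₂|.
Here n̂_z ≈ -0.277; the vertex latitude is φ_max = arccos|n̂_z| ≈ 73.9°.

≈ 74°S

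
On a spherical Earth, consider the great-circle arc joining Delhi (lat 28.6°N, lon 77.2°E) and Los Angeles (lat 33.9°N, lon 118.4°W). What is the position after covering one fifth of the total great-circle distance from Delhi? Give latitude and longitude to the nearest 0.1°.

The haversine formula gives a central angle δ ≈ 2.021 rad (115.8°) between the endpoints.
Interpolate at f = 1/5 with slerp weights a = sin((1−f)δ)/sin δ ≈ 1.109, b = sin(fδ)/sin δ ≈ 0.437.
p = a·p₁ + b·p₂ ≈ (0.043, 0.631, 0.775); φ = arcsin(p_z) ≈ 50.77°, λ = atan2(p_y, p_x) ≈ 86.07°.

≈ lat 50.8°N, lon 86.1°E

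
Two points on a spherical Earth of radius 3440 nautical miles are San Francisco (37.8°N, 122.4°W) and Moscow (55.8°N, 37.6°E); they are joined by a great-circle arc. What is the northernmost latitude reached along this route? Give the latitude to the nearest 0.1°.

The great circle lies in the plane with unit normal n̂ = (p₁ × p₂)/|p₁ × p₂|.
Here n̂_z ≈ +0.153; the vertex latitude is φ_max = arccos|n̂_z| ≈ 81.2°.

≈ 81.2°N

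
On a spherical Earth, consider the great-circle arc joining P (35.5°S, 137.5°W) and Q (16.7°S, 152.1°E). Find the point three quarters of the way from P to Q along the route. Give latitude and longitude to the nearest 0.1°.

≈ (24.6°S, 167.2°E)

From cos δ = sin φ₁ sin φ₂ + cos φ₁ cos φ₂ cos Δλ, the central angle is δ ≈ 1.128 rad (64.6°).
Interpolate at f = 3/4 with slerp weights a = sin((1−f)δ)/sin δ ≈ 0.308, b = sin(fδ)/sin δ ≈ 0.829.
p = a·p₁ + b·p₂ ≈ (-0.886, 0.202, -0.417); φ = arcsin(p_z) ≈ -24.64°, λ = atan2(p_y, p_x) ≈ 167.16°.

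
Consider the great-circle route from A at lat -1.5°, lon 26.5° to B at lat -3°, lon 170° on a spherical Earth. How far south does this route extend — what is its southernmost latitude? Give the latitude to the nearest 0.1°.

The great circle lies in the plane with unit normal n̂ = (p₁ × p₂)/|p₁ × p₂|.
Here n̂_z ≈ +0.992; the vertex latitude is φ_max = arccos|n̂_z| ≈ 7.2°.
Check via Clairaut: cos φ_max = |cos φ₁| · sin C = cos(1.5°)·sin(97.0°) ≈ 0.992, again giving ≈ 7.2°.

≈ -7.2°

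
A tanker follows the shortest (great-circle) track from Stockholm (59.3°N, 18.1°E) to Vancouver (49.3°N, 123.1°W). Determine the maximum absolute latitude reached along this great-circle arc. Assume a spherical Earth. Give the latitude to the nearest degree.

The great circle lies in the plane with unit normal n̂ = (p₁ × p₂)/|p₁ × p₂|.
Here n̂_z ≈ -0.227; the vertex latitude is φ_max = arccos|n̂_z| ≈ 76.9°.

≈ 77°N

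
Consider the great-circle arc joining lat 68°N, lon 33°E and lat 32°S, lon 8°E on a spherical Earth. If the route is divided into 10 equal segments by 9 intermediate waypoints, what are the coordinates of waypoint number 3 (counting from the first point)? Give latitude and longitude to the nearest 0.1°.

≈ lat 38.4°N, lon 19.3°E

From cos δ = sin φ₁ sin φ₂ + cos φ₁ cos φ₂ cos Δλ, the central angle is δ ≈ 1.776 rad (101.7°).
Interpolate at f = 3/10 with slerp weights a = sin((1−f)δ)/sin δ ≈ 0.967, b = sin(fδ)/sin δ ≈ 0.519.
p = a·p₁ + b·p₂ ≈ (0.739, 0.259, 0.622); φ = arcsin(p_z) ≈ 38.44°, λ = atan2(p_y, p_x) ≈ 19.27°.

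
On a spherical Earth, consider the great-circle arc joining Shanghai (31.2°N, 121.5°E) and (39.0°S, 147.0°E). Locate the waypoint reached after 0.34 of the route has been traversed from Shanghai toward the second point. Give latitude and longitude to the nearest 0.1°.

Write both endpoints as unit vectors p₁, p₂ with components (cos φ cos λ, cos φ sin λ, sin φ).
The central angle between the endpoints is δ = arccos(p₁·p₂) ≈ 1.293 rad (74.1°).
Interpolate at f = 0.34 with slerp weights a = sin((1−f)δ)/sin δ ≈ 0.784, b = sin(fδ)/sin δ ≈ 0.443.
p = a·p₁ + b·p₂ ≈ (-0.639, 0.759, 0.127); φ = arcsin(p_z) ≈ 7.32°, λ = atan2(p_y, p_x) ≈ 130.09°.

≈ (7.3°N, 130.1°E)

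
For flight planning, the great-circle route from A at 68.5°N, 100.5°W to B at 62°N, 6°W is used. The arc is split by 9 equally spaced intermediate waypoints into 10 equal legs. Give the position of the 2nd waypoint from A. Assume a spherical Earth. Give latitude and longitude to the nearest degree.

Write both endpoints as unit vectors p₁, p₂ with components (cos φ cos λ, cos φ sin λ, sin φ).
The central angle between the endpoints is δ = arccos(p₁·p₂) ≈ 0.630 rad (36.1°).
Interpolate at f = 2/10 with slerp weights a = sin((1−f)δ)/sin δ ≈ 0.820, b = sin(fδ)/sin δ ≈ 0.213.
p = a·p₁ + b·p₂ ≈ (0.045, -0.306, 0.951); φ = arcsin(p_z) ≈ 71.99°, λ = atan2(p_y, p_x) ≈ -81.66°.

≈ 72°N, 82°W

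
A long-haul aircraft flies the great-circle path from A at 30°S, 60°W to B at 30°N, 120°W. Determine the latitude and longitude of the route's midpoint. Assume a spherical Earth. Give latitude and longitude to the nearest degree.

≈ 0°N, 90°W

Write both endpoints as unit vectors p₁, p₂ with components (cos φ cos λ, cos φ sin λ, sin φ).
The central angle between the endpoints is δ = arccos(p₁·p₂) ≈ 1.445 rad (82.8°).
Interpolate at f = 1/2 with slerp weights a = sin((1−f)δ)/sin δ ≈ 0.667, b = sin(fδ)/sin δ ≈ 0.667.
p = a·p₁ + b·p₂ ≈ (0.000, -1.000, 0.000); φ = arcsin(p_z) ≈ 0.00°, λ = atan2(p_y, p_x) ≈ -90.00°.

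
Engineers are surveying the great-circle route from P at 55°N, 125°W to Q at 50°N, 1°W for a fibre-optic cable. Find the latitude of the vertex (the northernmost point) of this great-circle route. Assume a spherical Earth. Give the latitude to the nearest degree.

The great circle lies in the plane with unit normal n̂ = (p₁ × p₂)/|p₁ × p₂|.
Here n̂_z ≈ +0.337; the vertex latitude is φ_max = arccos|n̂_z| ≈ 70.3°.
Check via Clairaut: cos φ_max = |cos φ₁| · sin C = cos(55.0°)·sin(36.0°) ≈ 0.337, again giving ≈ 70.3°.

≈ 70°N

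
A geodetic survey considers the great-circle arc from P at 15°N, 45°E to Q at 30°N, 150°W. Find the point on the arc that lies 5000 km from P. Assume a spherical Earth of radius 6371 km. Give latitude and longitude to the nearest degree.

≈ 56°N, 68°E

Convert each endpoint to a unit vector on the sphere (x = cos φ cos λ, y = cos φ sin λ, z = sin φ).
The central angle between the endpoints is δ = arccos(p₁·p₂) ≈ 2.317 rad (132.7°). The total great-circle distance is δ·R ≈ 2.317 × 6371 ≈ 14759 km, so the target fraction is f = 5000/14759 ≈ 0.339.
Interpolate at f ≈ 0.339 with slerp weights a = sin((1−f)δ)/sin δ ≈ 1.360, b = sin(fδ)/sin δ ≈ 0.962.
p = a·p₁ + b·p₂ ≈ (0.208, 0.513, 0.833); φ = arcsin(p_z) ≈ 56.43°, λ = atan2(p_y, p_x) ≈ 67.95°.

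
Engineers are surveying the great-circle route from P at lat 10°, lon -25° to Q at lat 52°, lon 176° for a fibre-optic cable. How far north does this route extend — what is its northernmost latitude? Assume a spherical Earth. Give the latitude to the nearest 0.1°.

≈ 76.1°

The great circle lies in the plane with unit normal n̂ = (p₁ × p₂)/|p₁ × p₂|.
Here n̂_z ≈ -0.241; the vertex latitude is φ_max = arccos|n̂_z| ≈ 76.1°.
Check via Clairaut: cos φ_max = |cos φ₁| · sin C = cos(10.0°)·sin(14.1°) ≈ 0.241, again giving ≈ 76.1°.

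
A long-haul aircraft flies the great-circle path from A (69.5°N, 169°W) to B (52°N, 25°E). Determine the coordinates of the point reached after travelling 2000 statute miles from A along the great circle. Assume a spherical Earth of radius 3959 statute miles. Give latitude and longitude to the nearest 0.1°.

Convert each endpoint to a unit vector on the sphere (x = cos φ cos λ, y = cos φ sin λ, z = sin φ).
The central angle between the endpoints is δ = arccos(p₁·p₂) ≈ 1.013 rad (58.1°). The total great-circle distance is δ·R ≈ 1.013 × 3959 ≈ 4012 mi, so the target fraction is f = 2000/4012 ≈ 0.498.
Interpolate at f ≈ 0.498 with slerp weights a = sin((1−f)δ)/sin δ ≈ 0.573, b = sin(fδ)/sin δ ≈ 0.570.
p = a·p₁ + b·p₂ ≈ (0.121, 0.110, 0.987); φ = arcsin(p_z) ≈ 80.58°, λ = atan2(p_y, p_x) ≈ 42.28°.

≈ (80.6°N, 42.3°E)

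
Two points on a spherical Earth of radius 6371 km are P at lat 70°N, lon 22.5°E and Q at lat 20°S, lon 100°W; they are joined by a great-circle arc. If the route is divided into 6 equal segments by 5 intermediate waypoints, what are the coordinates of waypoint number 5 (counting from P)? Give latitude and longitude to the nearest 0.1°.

≈ lat 1.1°S, lon 93.5°W

Convert each endpoint to a unit vector on the sphere (x = cos φ cos λ, y = cos φ sin λ, z = sin φ).
The central angle between the endpoints is δ = arccos(p₁·p₂) ≈ 2.088 rad (119.6°).
Interpolate at f = 5/6 with slerp weights a = sin((1−f)δ)/sin δ ≈ 0.392, b = sin(fδ)/sin δ ≈ 1.134.
p = a·p₁ + b·p₂ ≈ (-0.061, -0.998, -0.019); φ = arcsin(p_z) ≈ -1.11°, λ = atan2(p_y, p_x) ≈ -93.50°.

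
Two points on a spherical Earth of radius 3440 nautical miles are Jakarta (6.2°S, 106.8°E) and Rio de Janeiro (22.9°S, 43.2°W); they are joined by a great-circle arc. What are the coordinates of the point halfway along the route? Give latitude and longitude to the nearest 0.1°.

≈ (44.8°S, 39.9°E)

Convert each endpoint to a unit vector on the sphere (x = cos φ cos λ, y = cos φ sin λ, z = sin φ).
The central angle between the endpoints is δ = arccos(p₁·p₂) ≈ 2.420 rad (138.7°).
Interpolate at f = 1/2 with slerp weights a = sin((1−f)δ)/sin δ ≈ 1.417, b = sin(fδ)/sin δ ≈ 1.417.
p = a·p₁ + b·p₂ ≈ (0.544, 0.455, -0.705); φ = arcsin(p_z) ≈ -44.79°, λ = atan2(p_y, p_x) ≈ 39.89°.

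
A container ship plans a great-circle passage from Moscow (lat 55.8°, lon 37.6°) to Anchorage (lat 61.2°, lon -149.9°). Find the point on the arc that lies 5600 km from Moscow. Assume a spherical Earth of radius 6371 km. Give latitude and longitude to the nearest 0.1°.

≈ lat 73.6°, lon -153.5°

Write both endpoints as unit vectors p₁, p₂ with components (cos φ cos λ, cos φ sin λ, sin φ).
The central angle between the endpoints is δ = arccos(p₁·p₂) ≈ 1.097 rad (62.9°). The total great-circle distance is δ·R ≈ 1.097 × 6371 ≈ 6989 km, so the target fraction is f = 5600/6989 ≈ 0.801.
Interpolate at f ≈ 0.801 with slerp weights a = sin((1−f)δ)/sin δ ≈ 0.243, b = sin(fδ)/sin δ ≈ 0.865.
p = a·p₁ + b·p₂ ≈ (-0.252, -0.126, 0.959); φ = arcsin(p_z) ≈ 73.62°, λ = atan2(p_y, p_x) ≈ -153.52°.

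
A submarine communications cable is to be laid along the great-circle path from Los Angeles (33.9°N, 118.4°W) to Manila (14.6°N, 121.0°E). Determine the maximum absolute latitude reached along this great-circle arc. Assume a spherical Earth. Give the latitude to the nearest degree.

The great circle lies in the plane with unit normal n̂ = (p₁ × p₂)/|p₁ × p₂|.
Here n̂_z ≈ -0.718; the vertex latitude is φ_max = arccos|n̂_z| ≈ 44.1°.

≈ 44°N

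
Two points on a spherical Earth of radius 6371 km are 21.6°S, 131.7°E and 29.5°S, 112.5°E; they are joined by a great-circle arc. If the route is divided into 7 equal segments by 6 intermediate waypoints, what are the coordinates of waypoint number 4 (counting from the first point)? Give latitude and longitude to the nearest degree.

Convert each endpoint to a unit vector on the sphere (x = cos φ cos λ, y = cos φ sin λ, z = sin φ).
The central angle between the endpoints is δ = arccos(p₁·p₂) ≈ 0.332 rad (19.0°).
Interpolate at f = 4/7 with slerp weights a = sin((1−f)δ)/sin δ ≈ 0.435, b = sin(fδ)/sin δ ≈ 0.579.
p = a·p₁ + b·p₂ ≈ (-0.462, 0.767, -0.445); φ = arcsin(p_z) ≈ -26.43°, λ = atan2(p_y, p_x) ≈ 121.04°.

≈ 26°S, 121°E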